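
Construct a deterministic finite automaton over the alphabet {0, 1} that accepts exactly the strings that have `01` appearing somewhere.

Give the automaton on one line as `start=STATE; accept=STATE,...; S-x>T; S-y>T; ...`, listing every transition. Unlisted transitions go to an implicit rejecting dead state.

start=q0; accept=q2; q0-0>q1; q0-1>q0; q1-0>q1; q1-1>q2; q2-0>q2; q2-1>q2

Track how much of `01` has been matched so far: state q0 is no progress, q2 is the absorbing accept state reached once `01` has occurred. Intermediate states record partial matches; on a mismatch, fall back to the longest reusable overlap.
3 states suffice.
        0   1  
>  q0   q1  q0 
   q1   q1  q2 
 * q2   q2  q2 
(> = start, * = accepting)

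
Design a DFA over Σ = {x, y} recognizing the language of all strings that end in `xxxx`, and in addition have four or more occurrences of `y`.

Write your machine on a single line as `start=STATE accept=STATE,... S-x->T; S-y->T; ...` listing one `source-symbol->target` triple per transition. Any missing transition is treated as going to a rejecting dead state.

start=A; accept=I; A-x->A; A-y->B; B-x->B; B-y->C; C-x->C; C-y->D; D-x->D; D-y->E; E-x->F; E-y->E; F-x->G; F-y->E; G-x->H; G-y->E; H-x->I; H-y->E; I-x->I; I-y->E

Handle the two conditions separately and then intersect. The first has 5 states tracking how much of the suffix `xxxx` has currently been matched; the second has 6 states tracking the count of `y`s, saturating at 5. A product state is a pair (one from each), accepting exactly when both do. Equivalent product states are then merged.
9 states suffice.
       x  y 
>  A   A  B 
   B   B  C 
   C   C  D 
   D   D  E 
   E   F  E 
   F   G  E 
   G   H  E 
   H   I  E 
 * I   I  E 
(> = start, * = accepting)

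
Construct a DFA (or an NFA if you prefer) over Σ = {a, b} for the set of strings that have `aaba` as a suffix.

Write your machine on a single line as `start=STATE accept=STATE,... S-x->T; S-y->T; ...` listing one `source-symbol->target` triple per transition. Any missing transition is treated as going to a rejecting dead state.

Let each state record the length of the longest suffix of the input read so far that is also a prefix of `aaba`. S1 means the last symbol is `a`; S2 means the last 2 symbols are `aa`; S3 means the last 3 symbols are `aab`; S4 means the last 4 symbols are `aaba`. Accept only at S4, where the string currently ends in `aaba`.
        a   b  
>  S0   S1  S0 
   S1   S2  S0 
   S2   S2  S3 
   S3   S4  S0 
 * S4   S2  S0 
(> = start, * = accepting)

start=S0; accept=S4; S0-a->S1; S0-b->S0; S1-a->S2; S1-b->S0; S2-a->S2; S2-b->S3; S3-a->S4; S3-b->S0; S4-a->S2; S4-b->S0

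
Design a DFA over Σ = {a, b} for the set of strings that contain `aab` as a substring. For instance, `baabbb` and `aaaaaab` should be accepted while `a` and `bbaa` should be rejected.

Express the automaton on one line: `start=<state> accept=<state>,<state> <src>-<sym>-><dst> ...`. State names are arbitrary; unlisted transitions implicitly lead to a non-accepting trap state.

Track how much of `aab` has been matched so far: state q0 is no progress, q3 is the absorbing accept state reached once `aab` has occurred. Intermediate states record partial matches; on a mismatch, fall back to the longest reusable overlap.
4 states suffice.
        a   b  
>  q0   q1  q0 
   q1   q2  q0 
   q2   q2  q3 
 * q3   q3  q3 
(> = start, * = accepting)

start=q0 accept=q3 q0-a->q1 q0-b->q0 q1-a->q2 q1-b->q0 q2-a->q2 q2-b->q3 q3-a->q3 q3-b->q3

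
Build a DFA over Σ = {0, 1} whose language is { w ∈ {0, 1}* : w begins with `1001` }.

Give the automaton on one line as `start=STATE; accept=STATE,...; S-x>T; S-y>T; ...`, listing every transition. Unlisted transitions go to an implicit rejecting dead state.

start=q0; accept=q4; q0-0>q5; q0-1>q1; q1-0>q2; q1-1>q5; q2-0>q3; q2-1>q5; q3-0>q5; q3-1>q4; q4-0>q4; q4-1>q4; q5-0>q5; q5-1>q5

Check the first 4 symbols one by one: q0 through q3 record how many have matched `1001` so far; any wrong symbol goes to the dead state q5. After all 4 match we enter the accepting sink q4.
        0   1  
>  q0   q5  q1 
   q1   q2  q5 
   q2   q3  q5 
   q3   q5  q4 
 * q4   q4  q4 
   q5   q5  q5 
(> = start, * = accepting)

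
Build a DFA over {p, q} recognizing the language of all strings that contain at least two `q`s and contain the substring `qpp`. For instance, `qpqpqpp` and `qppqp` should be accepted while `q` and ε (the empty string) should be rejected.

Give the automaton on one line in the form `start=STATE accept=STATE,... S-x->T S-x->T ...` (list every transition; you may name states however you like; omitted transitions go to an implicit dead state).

Handle the two conditions separately and then intersect. The first has 4 states tracking the count of `q`s, saturating at 3; the second has 4 states tracking whether and how much of `qpp` has been seen. A product state is a pair (one from each), accepting exactly when both do. Equivalent product states are then merged.
7 states suffice.
        p   q  
>  S0   S0  S1 
   S1   S2  S3 
   S2   S4  S3 
   S3   S5  S3 
   S4   S4  S6 
   S5   S6  S3 
 * S6   S6  S6 
(> = start, * = accepting)

start=S0 accept=S6 S0-p->S0 S0-q->S1 S1-p->S2 S1-q->S3 S2-p->S4 S2-q->S3 S3-p->S5 S3-q->S3 S4-p->S4 S4-q->S6 S5-p->S6 S5-q->S3 S6-p->S6 S6-q->S6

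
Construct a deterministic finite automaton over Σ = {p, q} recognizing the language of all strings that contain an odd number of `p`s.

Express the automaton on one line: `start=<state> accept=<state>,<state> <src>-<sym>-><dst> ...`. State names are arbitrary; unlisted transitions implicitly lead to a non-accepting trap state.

The only thing that matters is how many `p`s have appeared, reduced mod 2. Use one state per residue: A for 0, …, B for 1. Reading `p` moves to the next residue; anything else stays put. B is accepting.
A 2-state machine:
       p  q 
>  A   B  A 
 * B   A  B 
(> = start, * = accepting)

start=A accept=B A-p->B A-q->A B-p->A B-q->B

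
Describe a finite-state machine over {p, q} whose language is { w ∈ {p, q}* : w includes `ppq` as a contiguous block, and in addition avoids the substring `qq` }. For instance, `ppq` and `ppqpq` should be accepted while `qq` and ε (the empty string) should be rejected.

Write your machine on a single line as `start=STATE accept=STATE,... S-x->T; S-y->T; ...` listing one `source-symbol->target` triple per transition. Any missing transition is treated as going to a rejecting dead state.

Handle the two conditions separately and then intersect. One (4 states) tracks whether and how much of `ppq` has been seen; the other (3 states) tracks partial matches of the forbidden pattern `qq`. Each combined state is a pair, one component from each; accept when both components accept. Equivalent product states are then merged.
With 7 states:
        p   q  
>  S0   S1  S2 
   S1   S3  S2 
   S2   S1  S4 
   S3   S3  S5 
   S4   S4  S4 
 * S5   S6  S4 
 * S6   S6  S5 
(> = start, * = accepting)

start=S0; accept=S5,S6; S0-p->S1; S0-q->S2; S1-p->S3; S1-q->S2; S2-p->S1; S2-q->S4; S3-p->S3; S3-q->S5; S4-p->S4; S4-q->S4; S5-p->S6; S5-q->S4; S6-p->S6; S6-q->S5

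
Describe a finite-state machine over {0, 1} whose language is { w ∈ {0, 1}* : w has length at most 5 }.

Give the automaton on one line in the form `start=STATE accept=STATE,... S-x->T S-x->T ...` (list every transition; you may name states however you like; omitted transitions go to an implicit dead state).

start=A accept=A,B,C,D,E,F A-0->B A-1->B B-0->C B-1->C C-0->D C-1->D D-0->E D-1->E E-0->F E-1->F F-0->G F-1->G G-0->G G-1->G

Count input length up to 6: every symbol moves from A toward G, which means 'more than 5' and absorbs. Accept from {A, B, C, D, E, F}.
       0  1 
>* A   B  B 
 * B   C  C 
 * C   D  D 
 * D   E  E 
 * E   F  F 
 * F   G  G 
   G   G  G 
(> = start, * = accepting)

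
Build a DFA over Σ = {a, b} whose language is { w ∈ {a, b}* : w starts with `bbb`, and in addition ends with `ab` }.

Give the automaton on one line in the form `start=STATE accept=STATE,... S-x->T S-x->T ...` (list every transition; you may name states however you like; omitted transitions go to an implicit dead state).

start=s0 accept=s6 s0-a->s1 s0-b->s2 s1-a->s1 s1-b->s1 s2-a->s1 s2-b->s3 s3-a->s1 s3-b->s4 s4-a->s5 s4-b->s4 s5-a->s5 s5-b->s6 s6-a->s5 s6-b->s4

Handle the two conditions separately and then intersect. One (5 states) tracks whether the input so far still matches the prefix `bbb`; the other (3 states) tracks how much of the suffix `ab` has currently been matched. Each combined state is a pair, one component from each; accept when both components accept. Minimizing collapses redundant product states.
With 7 states:
        a   b  
>  s0   s1  s2 
   s1   s1  s1 
   s2   s1  s3 
   s3   s1  s4 
   s4   s5  s4 
   s5   s5  s6 
 * s6   s5  s4 
(> = start, * = accepting)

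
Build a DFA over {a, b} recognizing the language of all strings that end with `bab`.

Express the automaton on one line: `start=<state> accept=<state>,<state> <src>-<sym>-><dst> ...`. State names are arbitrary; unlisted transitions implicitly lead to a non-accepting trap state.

Remember how much of `bab` the current input suffix matches. State s0 means no match yet; s1 means the last symbol is `b`; s2 means the last 2 symbols are `ba`; s3 means the last 3 symbols are `bab`. Only s3 accepts. On a mismatch, fall back to the longest proper suffix that is still a prefix of `bab`.
With 4 states:
        a   b  
>  s0   s0  s1 
   s1   s2  s1 
   s2   s0  s3 
 * s3   s2  s1 
(> = start, * = accepting)

start=s0 accept=s3 s0-a->s0 s0-b->s1 s1-a->s2 s1-b->s1 s2-a->s0 s2-b->s3 s3-a->s2 s3-b->s1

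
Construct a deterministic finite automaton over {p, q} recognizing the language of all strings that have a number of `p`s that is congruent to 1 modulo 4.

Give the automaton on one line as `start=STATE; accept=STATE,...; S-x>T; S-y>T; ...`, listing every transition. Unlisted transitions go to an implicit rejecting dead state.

start=A; accept=B; A-p>B; A-q>A; B-p>C; B-q>B; C-p>D; C-q>C; D-p>A; D-q>D

The only thing that matters is how many `p`s have appeared, reduced mod 4. Use one state per residue: A for 0, …, D for 3. Reading `p` moves to the next residue; anything else stays put. B is accepting.
With 4 states:
       p  q 
>  A   B  A 
 * B   C  B 
   C   D  C 
   D   A  D 
(> = start, * = accepting)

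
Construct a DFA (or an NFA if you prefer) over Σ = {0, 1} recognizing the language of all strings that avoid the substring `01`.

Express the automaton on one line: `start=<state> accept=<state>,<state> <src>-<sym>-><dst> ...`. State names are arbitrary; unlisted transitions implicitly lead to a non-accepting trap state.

start=q0 accept=q0,q1 q0-0->q1 q0-1->q0 q1-0->q1 q1-1->q2 q2-0->q2 q2-1->q2

This is the complement of 'contains `01`'. Use the same substring-matching states — q0 through q2 holding how much of `01` has just been matched — but flip the accepting set: everything except the trap q2 accepts.
        0   1  
>* q0   q1  q0 
 * q1   q1  q2 
   q2   q2  q2 
(> = start, * = accepting)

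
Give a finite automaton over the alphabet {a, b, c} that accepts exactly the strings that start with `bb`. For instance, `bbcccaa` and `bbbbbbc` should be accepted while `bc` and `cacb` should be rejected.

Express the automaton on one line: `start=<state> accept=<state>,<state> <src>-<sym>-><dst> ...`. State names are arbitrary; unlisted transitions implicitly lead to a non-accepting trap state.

Walk along `bb` while the input agrees: from q0 take `b` to q1, and so on. Any deviation drops to the rejecting sink q3. Once q2 is reached the prefix is confirmed and every continuation is accepted.
4 states suffice.
        a   b   c  
>  q0   q3  q1  q3 
   q1   q3  q2  q3 
 * q2   q2  q2  q2 
   q3   q3  q3  q3 
(> = start, * = accepting)

start=q0 accept=q2 q0-a->q3 q0-b->q1 q0-c->q3 q1-a->q3 q1-b->q2 q1-c->q3 q2-a->q2 q2-b->q2 q2-c->q2 q3-a->q3 q3-b->q3 q3-c->q3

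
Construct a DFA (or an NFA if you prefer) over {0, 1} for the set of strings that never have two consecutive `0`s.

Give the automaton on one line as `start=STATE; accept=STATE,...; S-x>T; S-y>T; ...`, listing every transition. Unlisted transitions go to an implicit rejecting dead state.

This is the complement of 'contains `00`'. Use the same substring-matching states — q0 through q2 holding how much of `00` has just been matched — but flip the accepting set: everything except the trap q2 accepts.
With 3 states:
        0   1  
>* q0   q1  q0 
 * q1   q2  q0 
   q2   q2  q2 
(> = start, * = accepting)

start=q0; accept=q0,q1; q0-0>q1; q0-1>q0; q1-0>q2; q1-1>q0; q2-0>q2; q2-1>q2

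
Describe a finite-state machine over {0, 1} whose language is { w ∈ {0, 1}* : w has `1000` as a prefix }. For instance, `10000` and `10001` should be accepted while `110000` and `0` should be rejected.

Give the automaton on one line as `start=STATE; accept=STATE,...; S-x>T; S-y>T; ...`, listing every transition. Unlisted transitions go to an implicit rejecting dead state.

Check the first 4 symbols one by one: s0 through s3 record how many have matched `1000` so far; any wrong symbol goes to the dead state s5. After all 4 match we enter the accepting sink s4.
With 6 states:
        0   1  
>  s0   s5  s1 
   s1   s2  s5 
   s2   s3  s5 
   s3   s4  s5 
 * s4   s4  s4 
   s5   s5  s5 
(> = start, * = accepting)

start=s0; accept=s4; s0-0>s5; s0-1>s1; s1-0>s2; s1-1>s5; s2-0>s3; s2-1>s5; s3-0>s4; s3-1>s5; s4-0>s4; s4-1>s4; s5-0>s5; s5-1>s5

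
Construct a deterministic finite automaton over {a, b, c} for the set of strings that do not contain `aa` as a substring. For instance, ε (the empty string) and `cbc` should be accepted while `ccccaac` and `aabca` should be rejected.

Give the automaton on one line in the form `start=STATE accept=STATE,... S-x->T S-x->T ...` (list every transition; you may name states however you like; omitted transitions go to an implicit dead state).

This is the complement of 'contains `aa`'. Use the same substring-matching states — S0 through S2 holding how much of `aa` has just been matched — but flip the accepting set: everything except the trap S2 accepts.
3 states suffice.
        a   b   c  
>* S0   S1  S0  S0 
 * S1   S2  S0  S0 
   S2   S2  S2  S2 
(> = start, * = accepting)

start=S0 accept=S0,S1 S0-a->S1 S0-b->S0 S0-c->S0 S1-a->S2 S1-b->S0 S1-c->S0 S2-a->S2 S2-b->S2 S2-c->S2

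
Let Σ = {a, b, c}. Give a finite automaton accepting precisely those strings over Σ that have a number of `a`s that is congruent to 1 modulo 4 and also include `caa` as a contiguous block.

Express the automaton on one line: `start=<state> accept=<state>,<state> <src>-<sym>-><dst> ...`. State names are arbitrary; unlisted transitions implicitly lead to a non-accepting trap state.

Handle the two conditions separately and then intersect. One (4 states) tracks the count of `a`s modulo 4; the other (4 states) tracks whether and how much of `caa` has been seen. Each combined state is a pair, one component from each; accept when both components accept.
16 states suffice.
          a    b    c  
>  q0     q1   q0   q2 
   q1     q3   q1   q4 
   q2     q5   q0   q2 
   q3     q6   q3   q7 
   q4     q8   q1   q4 
   q5     q9   q1   q4 
   q6     q0   q6  q10 
   q7    q11   q3   q7 
   q8    q12   q3   q7 
   q9    q12   q9   q9 
   q10   q13   q6  q10 
   q11   q14   q6  q10 
   q12   q14  q12  q12 
   q13   q15   q0   q2 
   q14   q15  q14  q14 
 * q15    q9  q15  q15 
(> = start, * = accepting)

start=q0 accept=q15 q0-a->q1 q0-b->q0 q0-c->q2 q1-a->q3 q1-b->q1 q1-c->q4 q2-a->q5 q2-b->q0 q2-c->q2 q3-a->q6 q3-b->q3 q3-c->q7 q4-a->q8 q4-b->q1 q4-c->q4 q5-a->q9 q5-b->q1 q5-c->q4 q6-a->q0 q6-b->q6 q6-c->q10 q7-a->q11 q7-b->q3 q7-c->q7 q8-a->q12 q8-b->q3 q8-c->q7 q9-a->q12 q9-b->q9 q9-c->q9 q10-a->q13 q10-b->q6 q10-c->q10 q11-a->q14 q11-b->q6 q11-c->q10 q12-a->q14 q12-b->q12 q12-c->q12 q13-a->q15 q13-b->q0 q13-c->q2 q14-a->q15 q14-b->q14 q14-c->q14 q15-a->q9 q15-b->q15 q15-c->q15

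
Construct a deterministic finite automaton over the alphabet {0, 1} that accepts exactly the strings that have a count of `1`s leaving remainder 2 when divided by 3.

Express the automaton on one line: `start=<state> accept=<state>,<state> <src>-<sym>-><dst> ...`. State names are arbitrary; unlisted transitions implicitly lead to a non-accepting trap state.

Keep the running count of `1`s modulo 3: each `1` advances along the cycle A → B → C → A while other symbols loop. Accept at C.
3 states suffice.
       0  1 
>  A   A  B 
   B   B  C 
 * C   C  A 
(> = start, * = accepting)

start=A accept=C A-0->A A-1->B B-0->B B-1->C C-0->C C-1->A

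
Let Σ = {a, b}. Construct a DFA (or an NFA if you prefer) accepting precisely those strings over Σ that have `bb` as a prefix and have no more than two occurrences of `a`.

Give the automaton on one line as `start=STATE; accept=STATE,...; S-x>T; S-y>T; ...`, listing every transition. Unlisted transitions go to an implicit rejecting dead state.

start=q0; accept=q3,q4,q5; q0-a>q1; q0-b>q2; q1-a>q1; q1-b>q1; q2-a>q1; q2-b>q3; q3-a>q4; q3-b>q3; q4-a>q5; q4-b>q4; q5-a>q1; q5-b>q5

Run two small machines in parallel and take their product. One (4 states) tracks whether the input so far still matches the prefix `bb`; the other (4 states) tracks the count of `a`s, saturating at 3. Each combined state is a pair, one component from each; accept when both components accept. Equivalent product states are then merged.
With 6 states:
        a   b  
>  q0   q1  q2 
   q1   q1  q1 
   q2   q1  q3 
 * q3   q4  q3 
 * q4   q5  q4 
 * q5   q1  q5 
(> = start, * = accepting)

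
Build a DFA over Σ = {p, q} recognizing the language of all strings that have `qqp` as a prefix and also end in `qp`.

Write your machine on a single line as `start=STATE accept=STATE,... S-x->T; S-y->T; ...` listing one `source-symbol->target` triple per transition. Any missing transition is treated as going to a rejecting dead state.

Run two small machines in parallel and take their product. The first has 5 states tracking whether the input so far still matches the prefix `qqp`; the second has 3 states tracking how much of the suffix `qp` has currently been matched. A product state is a pair (one from each), accepting exactly when both do. Minimizing collapses redundant product states.
        p   q  
>  S0   S1  S2 
   S1   S1  S1 
   S2   S1  S3 
   S3   S4  S1 
 * S4   S5  S6 
   S5   S5  S6 
   S6   S4  S6 
(> = start, * = accepting)

start=S0; accept=S4; S0-p->S1; S0-q->S2; S1-p->S1; S1-q->S1; S2-p->S1; S2-q->S3; S3-p->S4; S3-q->S1; S4-p->S5; S4-q->S6; S5-p->S5; S5-q->S6; S6-p->S4; S6-q->S6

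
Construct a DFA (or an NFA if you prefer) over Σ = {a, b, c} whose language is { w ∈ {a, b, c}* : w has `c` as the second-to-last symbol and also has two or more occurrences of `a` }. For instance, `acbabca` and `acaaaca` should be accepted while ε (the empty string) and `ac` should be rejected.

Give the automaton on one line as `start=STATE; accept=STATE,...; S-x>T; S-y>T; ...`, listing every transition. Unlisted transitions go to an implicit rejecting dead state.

start=q0; accept=q5,q6; q0-a>q1; q0-b>q0; q0-c>q0; q1-a>q2; q1-b>q1; q1-c>q3; q2-a>q2; q2-b>q2; q2-c>q4; q3-a>q5; q3-b>q1; q3-c>q3; q4-a>q5; q4-b>q5; q4-c>q6; q5-a>q2; q5-b>q2; q5-c>q4; q6-a>q5; q6-b>q5; q6-c>q6

Build one automaton per condition and run them in lockstep. One (13 states) tracks the last 2 symbols read; the other (4 states) tracks the count of `a`s, saturating at 3. Each combined state is a pair, one component from each; accept when both components accept. Minimizing collapses redundant product states.
7 states suffice.
        a   b   c  
>  q0   q1  q0  q0 
   q1   q2  q1  q3 
   q2   q2  q2  q4 
   q3   q5  q1  q3 
   q4   q5  q5  q6 
 * q5   q2  q2  q4 
 * q6   q5  q5  q6 
(> = start, * = accepting)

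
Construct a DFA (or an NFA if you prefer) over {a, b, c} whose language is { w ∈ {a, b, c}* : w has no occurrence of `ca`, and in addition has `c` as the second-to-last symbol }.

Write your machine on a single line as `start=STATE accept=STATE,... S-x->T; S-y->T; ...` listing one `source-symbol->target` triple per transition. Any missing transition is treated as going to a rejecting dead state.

start=s0; accept=s11,s12; s0-a->s1; s0-b->s2; s0-c->s3; s1-a->s4; s1-b->s5; s1-c->s6; s2-a->s7; s2-b->s8; s2-c->s9; s3-a->s10; s3-b->s11; s3-c->s12; s4-a->s4; s4-b->s5; s4-c->s6; s5-a->s7; s5-b->s8; s5-c->s9; s6-a->s10; s6-b->s11; s6-c->s12; s7-a->s4; s7-b->s5; s7-c->s6; s8-a->s7; s8-b->s8; s8-c->s9; s9-a->s10; s9-b->s11; s9-c->s12; s10-a->s13; s10-b->s14; s10-c->s15; s11-a->s7; s11-b->s8; s11-c->s9; s12-a->s10; s12-b->s11; s12-c->s12; s13-a->s13; s13-b->s14; s13-c->s15; s14-a->s16; s14-b->s17; s14-c->s18; s15-a->s10; s15-b->s19; s15-c->s20; s16-a->s13; s16-b->s14; s16-c->s15; s17-a->s16; s17-b->s17; s17-c->s18; s18-a->s10; s18-b->s19; s18-c->s20; s19-a->s16; s19-b->s17; s19-c->s18; s20-a->s10; s20-b->s19; s20-c->s20

Run two small machines in parallel and take their product. The first has 3 states tracking partial matches of the forbidden pattern `ca`; the second has 13 states tracking the last 2 symbols read. A product state is a pair (one from each), accepting exactly when both do.
          a    b    c  
>  s0     s1   s2   s3 
   s1     s4   s5   s6 
   s2     s7   s8   s9 
   s3    s10  s11  s12 
   s4     s4   s5   s6 
   s5     s7   s8   s9 
   s6    s10  s11  s12 
   s7     s4   s5   s6 
   s8     s7   s8   s9 
   s9    s10  s11  s12 
   s10   s13  s14  s15 
 * s11    s7   s8   s9 
 * s12   s10  s11  s12 
   s13   s13  s14  s15 
   s14   s16  s17  s18 
   s15   s10  s19  s20 
   s16   s13  s14  s15 
   s17   s16  s17  s18 
   s18   s10  s19  s20 
   s19   s16  s17  s18 
   s20   s10  s19  s20 
(> = start, * = accepting)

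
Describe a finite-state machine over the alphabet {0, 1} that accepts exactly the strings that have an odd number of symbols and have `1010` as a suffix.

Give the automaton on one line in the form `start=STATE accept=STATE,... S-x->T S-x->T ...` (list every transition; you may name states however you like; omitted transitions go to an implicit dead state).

start=A accept=F A-0->B A-1->B B-0->A B-1->C C-0->D C-1->B D-0->A D-1->E E-0->F E-1->B F-0->A F-1->E

Build one automaton per condition and run them in lockstep. One (2 states) tracks the input length modulo 2; the other (5 states) tracks how much of the suffix `1010` has currently been matched. Each combined state is a pair, one component from each; accept when both components accept. Minimizing collapses redundant product states.
       0  1 
>  A   B  B 
   B   A  C 
   C   D  B 
   D   A  E 
   E   F  B 
 * F   A  E 
(> = start, * = accepting)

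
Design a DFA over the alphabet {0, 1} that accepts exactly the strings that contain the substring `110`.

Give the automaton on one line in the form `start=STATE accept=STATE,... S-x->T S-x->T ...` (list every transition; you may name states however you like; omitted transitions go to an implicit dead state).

States S0..S2 record the length of the longest prefix of `110` that matches the current input suffix. Reaching S3 means `110` has been seen, and we stay there forever. Accept from S3.
With 4 states:
        0   1  
>  S0   S0  S1 
   S1   S0  S2 
   S2   S3  S2 
 * S3   S3  S3 
(> = start, * = accepting)

start=S0 accept=S3 S0-0->S0 S0-1->S1 S1-0->S0 S1-1->S2 S2-0->S3 S2-1->S2 S3-0->S3 S3-1->S3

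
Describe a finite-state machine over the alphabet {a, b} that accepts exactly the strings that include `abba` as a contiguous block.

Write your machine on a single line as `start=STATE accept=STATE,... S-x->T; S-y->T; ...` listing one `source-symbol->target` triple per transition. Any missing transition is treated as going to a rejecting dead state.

States q0..q3 record the length of the longest prefix of `abba` that matches the current input suffix. Reaching q4 means `abba` has been seen, and we stay there forever. Accept from q4.
5 states suffice.
        a   b  
>  q0   q1  q0 
   q1   q1  q2 
   q2   q1  q3 
   q3   q4  q0 
 * q4   q4  q4 
(> = start, * = accepting)

start=q0; accept=q4; q0-a->q1; q0-b->q0; q1-a->q1; q1-b->q2; q2-a->q1; q2-b->q3; q3-a->q4; q3-b->q0; q4-a->q4; q4-b->q4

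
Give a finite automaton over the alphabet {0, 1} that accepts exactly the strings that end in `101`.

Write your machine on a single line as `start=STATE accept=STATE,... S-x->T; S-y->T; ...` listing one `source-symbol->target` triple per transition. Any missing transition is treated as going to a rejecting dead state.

start=s0; accept=s3; s0-0->s0; s0-1->s1; s1-0->s2; s1-1->s1; s2-0->s0; s2-1->s3; s3-0->s2; s3-1->s1

Remember how much of `101` the current input suffix matches. State s0 means no match yet; s1 means the last symbol is `1`; s2 means the last 2 symbols are `10`; s3 means the last 3 symbols are `101`. Only s3 accepts. On a mismatch, fall back to the longest proper suffix that is still a prefix of `101`.
With 4 states:
        0   1  
>  s0   s0  s1 
   s1   s2  s1 
   s2   s0  s3 
 * s3   s2  s1 
(> = start, * = accepting)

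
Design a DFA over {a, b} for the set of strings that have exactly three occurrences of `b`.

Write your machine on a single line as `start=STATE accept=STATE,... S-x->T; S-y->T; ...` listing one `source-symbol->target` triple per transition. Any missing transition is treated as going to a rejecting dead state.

Count `b`s, saturating at 4: states q0 through q3 mean 0 through 3 `b`s seen; q4 means more than 3. Each `b` increments (capped at q4); other symbols loop. Accept from {q3}.
        a   b  
>  q0   q0  q1 
   q1   q1  q2 
   q2   q2  q3 
 * q3   q3  q4 
   q4   q4  q4 
(> = start, * = accepting)

start=q0; accept=q3; q0-a->q0; q0-b->q1; q1-a->q1; q1-b->q2; q2-a->q2; q2-b->q3; q3-a->q3; q3-b->q4; q4-a->q4; q4-b->q4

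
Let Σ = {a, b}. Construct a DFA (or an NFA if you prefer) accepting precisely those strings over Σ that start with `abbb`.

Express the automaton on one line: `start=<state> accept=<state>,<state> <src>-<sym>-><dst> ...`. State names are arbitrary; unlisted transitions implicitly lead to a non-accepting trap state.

Walk along `abbb` while the input agrees: from s0 take `a` to s1, and so on. Any deviation drops to the rejecting sink s5. Once s4 is reached the prefix is confirmed and every continuation is accepted.
With 6 states:
        a   b  
>  s0   s1  s5 
   s1   s5  s2 
   s2   s5  s3 
   s3   s5  s4 
 * s4   s4  s4 
   s5   s5  s5 
(> = start, * = accepting)

start=s0 accept=s4 s0-a->s1 s0-b->s5 s1-a->s5 s1-b->s2 s2-a->s5 s2-b->s3 s3-a->s5 s3-b->s4 s4-a->s4 s4-b->s4 s5-a->s5 s5-b->s5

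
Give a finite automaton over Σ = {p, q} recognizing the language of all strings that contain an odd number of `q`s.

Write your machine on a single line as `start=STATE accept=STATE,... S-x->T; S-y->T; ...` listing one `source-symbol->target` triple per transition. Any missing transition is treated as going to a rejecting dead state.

The only thing that matters is how many `q`s have appeared, reduced mod 2. Use one state per residue: S0 for 0, …, S1 for 1. Reading `q` moves to the next residue; anything else stays put. S1 is accepting.
        p   q  
>  S0   S0  S1 
 * S1   S1  S0 
(> = start, * = accepting)

start=S0; accept=S1; S0-p->S0; S0-q->S1; S1-p->S1; S1-q->S0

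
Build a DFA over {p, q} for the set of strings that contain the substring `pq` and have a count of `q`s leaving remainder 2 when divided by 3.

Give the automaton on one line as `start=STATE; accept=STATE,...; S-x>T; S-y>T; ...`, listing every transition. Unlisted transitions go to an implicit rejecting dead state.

start=A; accept=F; A-p>B; A-q>C; B-p>B; B-q>D; C-p>D; C-q>E; D-p>D; D-q>F; E-p>G; E-q>A; F-p>F; F-q>B; G-p>G; G-q>B

Build one automaton per condition and run them in lockstep. One (3 states) tracks whether and how much of `pq` has been seen; the other (3 states) tracks the count of `q`s modulo 3. Each combined state is a pair, one component from each; accept when both components accept. Equivalent product states are then merged.
7 states suffice.
       p  q 
>  A   B  C 
   B   B  D 
   C   D  E 
   D   D  F 
   E   G  A 
 * F   F  B 
   G   G  B 
(> = start, * = accepting)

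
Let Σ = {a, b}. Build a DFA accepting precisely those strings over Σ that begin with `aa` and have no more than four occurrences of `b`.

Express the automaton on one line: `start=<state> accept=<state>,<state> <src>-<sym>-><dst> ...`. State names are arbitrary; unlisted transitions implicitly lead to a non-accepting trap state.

start=s0 accept=s3,s4,s5,s6,s7 s0-a->s1 s0-b->s2 s1-a->s3 s1-b->s2 s2-a->s2 s2-b->s2 s3-a->s3 s3-b->s4 s4-a->s4 s4-b->s5 s5-a->s5 s5-b->s6 s6-a->s6 s6-b->s7 s7-a->s7 s7-b->s2

Run two small machines in parallel and take their product. The first has 4 states tracking whether the input so far still matches the prefix `aa`; the second has 6 states tracking the count of `b`s, saturating at 5. A product state is a pair (one from each), accepting exactly when both do. Equivalent product states are then merged.
An 8-state machine:
        a   b  
>  s0   s1  s2 
   s1   s3  s2 
   s2   s2  s2 
 * s3   s3  s4 
 * s4   s4  s5 
 * s5   s5  s6 
 * s6   s6  s7 
 * s7   s7  s2 
(> = start, * = accepting)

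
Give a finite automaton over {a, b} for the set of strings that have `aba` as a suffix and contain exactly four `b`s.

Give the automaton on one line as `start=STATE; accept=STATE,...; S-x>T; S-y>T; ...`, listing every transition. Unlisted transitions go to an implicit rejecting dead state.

start=q0; accept=q18; q0-a>q1; q0-b>q2; q1-a>q1; q1-b>q3; q2-a>q4; q2-b>q5; q3-a>q6; q3-b>q5; q4-a>q4; q4-b>q7; q5-a>q8; q5-b>q9; q6-a>q4; q6-b>q7; q7-a>q10; q7-b>q9; q8-a>q8; q8-b>q11; q9-a>q12; q9-b>q13; q10-a>q8; q10-b>q11; q11-a>q14; q11-b>q13; q12-a>q12; q12-b>q15; q13-a>q16; q13-b>q17; q14-a>q12; q14-b>q15; q15-a>q18; q15-b>q17; q16-a>q16; q16-b>q19; q17-a>q20; q17-b>q17; q18-a>q16; q18-b>q19; q19-a>q21; q19-b>q17; q20-a>q20; q20-b>q19; q21-a>q20; q21-b>q19

Build one automaton per condition and run them in lockstep. The first has 4 states tracking how much of the suffix `aba` has currently been matched; the second has 6 states tracking the count of `b`s, saturating at 5. A product state is a pair (one from each), accepting exactly when both do.
22 states suffice.
          a    b  
>  q0     q1   q2 
   q1     q1   q3 
   q2     q4   q5 
   q3     q6   q5 
   q4     q4   q7 
   q5     q8   q9 
   q6     q4   q7 
   q7    q10   q9 
   q8     q8  q11 
   q9    q12  q13 
   q10    q8  q11 
   q11   q14  q13 
   q12   q12  q15 
   q13   q16  q17 
   q14   q12  q15 
   q15   q18  q17 
   q16   q16  q19 
   q17   q20  q17 
 * q18   q16  q19 
   q19   q21  q17 
   q20   q20  q19 
   q21   q20  q19 
(> = start, * = accepting)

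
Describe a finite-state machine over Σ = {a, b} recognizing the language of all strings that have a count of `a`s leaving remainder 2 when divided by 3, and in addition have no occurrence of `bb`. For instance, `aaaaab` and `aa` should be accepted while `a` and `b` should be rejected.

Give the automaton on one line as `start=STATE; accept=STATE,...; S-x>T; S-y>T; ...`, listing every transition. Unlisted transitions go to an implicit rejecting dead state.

Build one automaton per condition and run them in lockstep. One (3 states) tracks the count of `a`s modulo 3; the other (3 states) tracks partial matches of the forbidden pattern `bb`. Each combined state is a pair, one component from each; accept when both components accept.
A 9-state machine:
        a   b  
>  S0   S1  S2 
   S1   S3  S4 
   S2   S1  S5 
 * S3   S0  S6 
   S4   S3  S7 
   S5   S7  S5 
 * S6   S0  S8 
   S7   S8  S7 
   S8   S5  S8 
(> = start, * = accepting)

start=S0; accept=S3,S6; S0-a>S1; S0-b>S2; S1-a>S3; S1-b>S4; S2-a>S1; S2-b>S5; S3-a>S0; S3-b>S6; S4-a>S3; S4-b>S7; S5-a>S7; S5-b>S5; S6-a>S0; S6-b>S8; S7-a>S8; S7-b>S7; S8-a>S5; S8-b>S8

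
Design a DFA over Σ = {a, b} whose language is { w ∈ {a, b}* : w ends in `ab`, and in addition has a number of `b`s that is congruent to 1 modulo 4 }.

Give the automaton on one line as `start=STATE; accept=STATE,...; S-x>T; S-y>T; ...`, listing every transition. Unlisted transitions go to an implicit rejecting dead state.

Run two small machines in parallel and take their product. The first has 3 states tracking how much of the suffix `ab` has currently been matched; the second has 4 states tracking the count of `b`s modulo 4. A product state is a pair (one from each), accepting exactly when both do.
          a    b  
>  q0     q1   q2 
   q1     q1   q3 
   q2     q4   q5 
 * q3     q4   q5 
   q4     q4   q6 
   q5     q7   q8 
   q6     q7   q8 
   q7     q7   q9 
   q8    q10   q0 
   q9    q10   q0 
   q10   q10  q11 
   q11    q1   q2 
(> = start, * = accepting)

start=q0; accept=q3; q0-a>q1; q0-b>q2; q1-a>q1; q1-b>q3; q2-a>q4; q2-b>q5; q3-a>q4; q3-b>q5; q4-a>q4; q4-b>q6; q5-a>q7; q5-b>q8; q6-a>q7; q6-b>q8; q7-a>q7; q7-b>q9; q8-a>q10; q8-b>q0; q9-a>q10; q9-b>q0; q10-a>q10; q10-b>q11; q11-a>q1; q11-b>q2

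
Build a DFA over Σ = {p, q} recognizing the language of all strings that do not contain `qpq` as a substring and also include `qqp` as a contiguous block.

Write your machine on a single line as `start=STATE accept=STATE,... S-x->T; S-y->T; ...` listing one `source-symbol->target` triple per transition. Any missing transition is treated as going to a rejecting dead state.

Build one automaton per condition and run them in lockstep. One (4 states) tracks partial matches of the forbidden pattern `qpq`; the other (4 states) tracks whether and how much of `qqp` has been seen. Each combined state is a pair, one component from each; accept when both components accept. After merging equivalent states the machine shrinks.
8 states suffice.
        p   q  
>  s0   s0  s1 
   s1   s2  s3 
   s2   s0  s4 
   s3   s5  s3 
   s4   s4  s4 
 * s5   s6  s4 
 * s6   s6  s7 
 * s7   s5  s7 
(> = start, * = accepting)

start=s0; accept=s5,s6,s7; s0-p->s0; s0-q->s1; s1-p->s2; s1-q->s3; s2-p->s0; s2-q->s4; s3-p->s5; s3-q->s3; s4-p->s4; s4-q->s4; s5-p->s6; s5-q->s4; s6-p->s6; s6-q->s7; s7-p->s5; s7-q->s7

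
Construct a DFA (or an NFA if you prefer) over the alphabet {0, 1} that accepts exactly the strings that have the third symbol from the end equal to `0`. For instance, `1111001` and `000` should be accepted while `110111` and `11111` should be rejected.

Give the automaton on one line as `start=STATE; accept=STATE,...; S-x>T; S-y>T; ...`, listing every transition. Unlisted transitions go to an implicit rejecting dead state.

start=A; accept=H,I,J,K; A-0>B; A-1>C; B-0>D; B-1>E; C-0>F; C-1>G; D-0>H; D-1>I; E-0>J; E-1>K; F-0>L; F-1>M; G-0>N; G-1>O; H-0>H; H-1>I; I-0>J; I-1>K; J-0>L; J-1>M; K-0>N; K-1>O; L-0>H; L-1>I; M-0>J; M-1>K; N-0>L; N-1>M; O-0>N; O-1>O

A DFA must remember the last 3 symbols (since which symbol is third-to-last isn't known until the input ends). Use one state per possible window of the last ≤3 symbols; accept from those whose window starts with `0`.
A 15-state machine:
       0  1 
>  A   B  C 
   B   D  E 
   C   F  G 
   D   H  I 
   E   J  K 
   F   L  M 
   G   N  O 
 * H   H  I 
 * I   J  K 
 * J   L  M 
 * K   N  O 
   L   H  I 
   M   J  K 
   N   L  M 
   O   N  O 
(> = start, * = accepting)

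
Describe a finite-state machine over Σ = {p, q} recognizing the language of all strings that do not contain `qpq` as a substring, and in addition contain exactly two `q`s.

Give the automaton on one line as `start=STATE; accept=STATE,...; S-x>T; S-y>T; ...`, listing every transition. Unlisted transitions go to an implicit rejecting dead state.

Build one automaton per condition and run them in lockstep. One (4 states) tracks partial matches of the forbidden pattern `qpq`; the other (4 states) tracks the count of `q`s, saturating at 3. Each combined state is a pair, one component from each; accept when both components accept.
With 12 states:
       p  q 
>  A   A  B 
   B   C  D 
   C   E  F 
 * D   G  H 
   E   E  D 
   F   F  I 
 * G   J  I 
   H   K  H 
   I   I  I 
 * J   J  H 
   K   L  I 
   L   L  H 
(> = start, * = accepting)

start=A; accept=D,G,J; A-p>A; A-q>B; B-p>C; B-q>D; C-p>E; C-q>F; D-p>G; D-q>H; E-p>E; E-q>D; F-p>F; F-q>I; G-p>J; G-q>I; H-p>K; H-q>H; I-p>I; I-q>I; J-p>J; J-q>H; K-p>L; K-q>I; L-p>L; L-q>H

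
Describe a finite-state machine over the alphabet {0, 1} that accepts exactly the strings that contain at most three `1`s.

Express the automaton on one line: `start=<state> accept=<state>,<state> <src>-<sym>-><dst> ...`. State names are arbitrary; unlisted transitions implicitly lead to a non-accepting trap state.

start=S0 accept=S0,S1,S2,S3 S0-0->S0 S0-1->S1 S1-0->S1 S1-1->S2 S2-0->S2 S2-1->S3 S3-0->S3 S3-1->S4 S4-0->S4 S4-1->S4

Count `1`s, saturating at 4: states S0 through S3 mean 0 through 3 `1`s seen; S4 means more than 3. Each `1` increments (capped at S4); other symbols loop. Accept from {S0, S1, S2, S3}.
        0   1  
>* S0   S0  S1 
 * S1   S1  S2 
 * S2   S2  S3 
 * S3   S3  S4 
   S4   S4  S4 
(> = start, * = accepting)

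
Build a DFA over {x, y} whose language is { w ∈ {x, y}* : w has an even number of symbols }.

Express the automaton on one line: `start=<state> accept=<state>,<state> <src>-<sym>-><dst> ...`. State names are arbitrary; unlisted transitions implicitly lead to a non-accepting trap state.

Only the length mod 2 matters, so use a 2-cycle: from any state, every input symbol moves to the next state, wrapping s1 back to s0. Mark s0 accepting.
2 states suffice.
        x   y  
>* s0   s1  s1 
   s1   s0  s0 
(> = start, * = accepting)

start=s0 accept=s0 s0-x->s1 s0-y->s1 s1-x->s0 s1-y->s0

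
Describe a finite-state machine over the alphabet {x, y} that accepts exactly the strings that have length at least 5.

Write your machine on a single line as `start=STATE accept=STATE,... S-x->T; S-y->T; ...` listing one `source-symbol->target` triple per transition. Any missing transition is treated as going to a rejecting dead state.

start=S0; accept=S5,S6; S0-x->S1; S0-y->S1; S1-x->S2; S1-y->S2; S2-x->S3; S2-y->S3; S3-x->S4; S3-y->S4; S4-x->S5; S4-y->S5; S5-x->S6; S5-y->S6; S6-x->S6; S6-y->S6

Count input length up to 6: every symbol moves from S0 toward S6, which means 'more than 5' and absorbs. Accept from {S5, S6}.
7 states suffice.
        x   y  
>  S0   S1  S1 
   S1   S2  S2 
   S2   S3  S3 
   S3   S4  S4 
   S4   S5  S5 
 * S5   S6  S6 
 * S6   S6  S6 
(> = start, * = accepting)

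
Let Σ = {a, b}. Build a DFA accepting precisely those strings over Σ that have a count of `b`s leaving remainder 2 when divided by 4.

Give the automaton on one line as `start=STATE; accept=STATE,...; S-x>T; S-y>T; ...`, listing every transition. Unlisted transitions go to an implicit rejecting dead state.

The only thing that matters is how many `b`s have appeared, reduced mod 4. Use one state per residue: q0 for 0, …, q3 for 3. Reading `b` moves to the next residue; anything else stays put. q2 is accepting.
With 4 states:
        a   b  
>  q0   q0  q1 
   q1   q1  q2 
 * q2   q2  q3 
   q3   q3  q0 
(> = start, * = accepting)

start=q0; accept=q2; q0-a>q0; q0-b>q1; q1-a>q1; q1-b>q2; q2-a>q2; q2-b>q3; q3-a>q3; q3-b>q0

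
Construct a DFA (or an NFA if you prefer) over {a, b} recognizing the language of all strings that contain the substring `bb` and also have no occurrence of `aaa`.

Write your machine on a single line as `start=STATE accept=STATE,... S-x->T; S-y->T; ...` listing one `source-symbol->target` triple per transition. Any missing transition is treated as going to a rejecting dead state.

start=s0; accept=s4,s6,s7; s0-a->s1; s0-b->s2; s1-a->s3; s1-b->s2; s2-a->s1; s2-b->s4; s3-a->s5; s3-b->s2; s4-a->s6; s4-b->s4; s5-a->s5; s5-b->s5; s6-a->s7; s6-b->s4; s7-a->s5; s7-b->s4

Build one automaton per condition and run them in lockstep. One (3 states) tracks whether and how much of `bb` has been seen; the other (4 states) tracks partial matches of the forbidden pattern `aaa`. Each combined state is a pair, one component from each; accept when both components accept. Minimizing collapses redundant product states.
With 8 states:
        a   b  
>  s0   s1  s2 
   s1   s3  s2 
   s2   s1  s4 
   s3   s5  s2 
 * s4   s6  s4 
   s5   s5  s5 
 * s6   s7  s4 
 * s7   s5  s4 
(> = start, * = accepting)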